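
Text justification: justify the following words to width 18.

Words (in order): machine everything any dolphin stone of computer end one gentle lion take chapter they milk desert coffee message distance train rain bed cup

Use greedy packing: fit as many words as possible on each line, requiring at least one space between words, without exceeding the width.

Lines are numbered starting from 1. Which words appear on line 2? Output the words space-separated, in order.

Answer: any dolphin stone

Derivation:
Line 1: ['machine', 'everything'] (min_width=18, slack=0)
Line 2: ['any', 'dolphin', 'stone'] (min_width=17, slack=1)
Line 3: ['of', 'computer', 'end'] (min_width=15, slack=3)
Line 4: ['one', 'gentle', 'lion'] (min_width=15, slack=3)
Line 5: ['take', 'chapter', 'they'] (min_width=17, slack=1)
Line 6: ['milk', 'desert', 'coffee'] (min_width=18, slack=0)
Line 7: ['message', 'distance'] (min_width=16, slack=2)
Line 8: ['train', 'rain', 'bed', 'cup'] (min_width=18, slack=0)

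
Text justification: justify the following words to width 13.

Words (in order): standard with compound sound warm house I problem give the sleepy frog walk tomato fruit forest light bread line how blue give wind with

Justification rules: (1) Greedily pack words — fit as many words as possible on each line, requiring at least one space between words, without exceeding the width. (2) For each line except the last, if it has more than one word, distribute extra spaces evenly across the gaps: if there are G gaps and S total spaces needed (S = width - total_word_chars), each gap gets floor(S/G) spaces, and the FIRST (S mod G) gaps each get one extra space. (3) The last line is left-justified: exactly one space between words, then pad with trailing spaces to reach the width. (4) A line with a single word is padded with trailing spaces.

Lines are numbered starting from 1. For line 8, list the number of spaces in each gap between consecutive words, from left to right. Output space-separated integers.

Line 1: ['standard', 'with'] (min_width=13, slack=0)
Line 2: ['compound'] (min_width=8, slack=5)
Line 3: ['sound', 'warm'] (min_width=10, slack=3)
Line 4: ['house', 'I'] (min_width=7, slack=6)
Line 5: ['problem', 'give'] (min_width=12, slack=1)
Line 6: ['the', 'sleepy'] (min_width=10, slack=3)
Line 7: ['frog', 'walk'] (min_width=9, slack=4)
Line 8: ['tomato', 'fruit'] (min_width=12, slack=1)
Line 9: ['forest', 'light'] (min_width=12, slack=1)
Line 10: ['bread', 'line'] (min_width=10, slack=3)
Line 11: ['how', 'blue', 'give'] (min_width=13, slack=0)
Line 12: ['wind', 'with'] (min_width=9, slack=4)

Answer: 2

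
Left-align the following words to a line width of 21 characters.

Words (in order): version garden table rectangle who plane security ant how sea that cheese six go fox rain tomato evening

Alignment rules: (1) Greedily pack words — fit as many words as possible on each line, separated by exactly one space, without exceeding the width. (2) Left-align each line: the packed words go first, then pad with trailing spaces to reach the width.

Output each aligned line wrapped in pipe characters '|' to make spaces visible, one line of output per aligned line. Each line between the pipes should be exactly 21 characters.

Answer: |version garden table |
|rectangle who plane  |
|security ant how sea |
|that cheese six go   |
|fox rain tomato      |
|evening              |

Derivation:
Line 1: ['version', 'garden', 'table'] (min_width=20, slack=1)
Line 2: ['rectangle', 'who', 'plane'] (min_width=19, slack=2)
Line 3: ['security', 'ant', 'how', 'sea'] (min_width=20, slack=1)
Line 4: ['that', 'cheese', 'six', 'go'] (min_width=18, slack=3)
Line 5: ['fox', 'rain', 'tomato'] (min_width=15, slack=6)
Line 6: ['evening'] (min_width=7, slack=14)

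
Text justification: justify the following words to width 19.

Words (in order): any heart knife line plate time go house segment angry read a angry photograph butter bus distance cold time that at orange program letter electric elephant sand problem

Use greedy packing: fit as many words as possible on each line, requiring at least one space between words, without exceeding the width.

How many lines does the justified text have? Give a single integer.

Line 1: ['any', 'heart', 'knife'] (min_width=15, slack=4)
Line 2: ['line', 'plate', 'time', 'go'] (min_width=18, slack=1)
Line 3: ['house', 'segment', 'angry'] (min_width=19, slack=0)
Line 4: ['read', 'a', 'angry'] (min_width=12, slack=7)
Line 5: ['photograph', 'butter'] (min_width=17, slack=2)
Line 6: ['bus', 'distance', 'cold'] (min_width=17, slack=2)
Line 7: ['time', 'that', 'at', 'orange'] (min_width=19, slack=0)
Line 8: ['program', 'letter'] (min_width=14, slack=5)
Line 9: ['electric', 'elephant'] (min_width=17, slack=2)
Line 10: ['sand', 'problem'] (min_width=12, slack=7)
Total lines: 10

Answer: 10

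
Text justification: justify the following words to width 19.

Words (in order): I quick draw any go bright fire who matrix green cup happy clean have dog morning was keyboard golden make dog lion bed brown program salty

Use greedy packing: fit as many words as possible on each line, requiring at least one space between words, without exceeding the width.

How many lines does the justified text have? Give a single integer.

Line 1: ['I', 'quick', 'draw', 'any', 'go'] (min_width=19, slack=0)
Line 2: ['bright', 'fire', 'who'] (min_width=15, slack=4)
Line 3: ['matrix', 'green', 'cup'] (min_width=16, slack=3)
Line 4: ['happy', 'clean', 'have'] (min_width=16, slack=3)
Line 5: ['dog', 'morning', 'was'] (min_width=15, slack=4)
Line 6: ['keyboard', 'golden'] (min_width=15, slack=4)
Line 7: ['make', 'dog', 'lion', 'bed'] (min_width=17, slack=2)
Line 8: ['brown', 'program', 'salty'] (min_width=19, slack=0)
Total lines: 8

Answer: 8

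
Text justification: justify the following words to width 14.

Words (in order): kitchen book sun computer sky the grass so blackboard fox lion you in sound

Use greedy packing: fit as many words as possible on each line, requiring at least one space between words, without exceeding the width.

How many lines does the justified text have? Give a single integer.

Answer: 6

Derivation:
Line 1: ['kitchen', 'book'] (min_width=12, slack=2)
Line 2: ['sun', 'computer'] (min_width=12, slack=2)
Line 3: ['sky', 'the', 'grass'] (min_width=13, slack=1)
Line 4: ['so', 'blackboard'] (min_width=13, slack=1)
Line 5: ['fox', 'lion', 'you'] (min_width=12, slack=2)
Line 6: ['in', 'sound'] (min_width=8, slack=6)
Total lines: 6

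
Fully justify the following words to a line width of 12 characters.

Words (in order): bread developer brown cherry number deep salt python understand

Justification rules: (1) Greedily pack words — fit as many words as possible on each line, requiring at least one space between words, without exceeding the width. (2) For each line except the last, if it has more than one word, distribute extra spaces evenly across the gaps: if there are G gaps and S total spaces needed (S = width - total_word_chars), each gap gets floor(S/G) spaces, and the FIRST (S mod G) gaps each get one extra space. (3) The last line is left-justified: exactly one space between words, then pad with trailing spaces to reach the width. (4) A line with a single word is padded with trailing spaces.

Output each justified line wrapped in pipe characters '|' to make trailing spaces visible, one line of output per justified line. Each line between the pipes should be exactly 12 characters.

Answer: |bread       |
|developer   |
|brown cherry|
|number  deep|
|salt  python|
|understand  |

Derivation:
Line 1: ['bread'] (min_width=5, slack=7)
Line 2: ['developer'] (min_width=9, slack=3)
Line 3: ['brown', 'cherry'] (min_width=12, slack=0)
Line 4: ['number', 'deep'] (min_width=11, slack=1)
Line 5: ['salt', 'python'] (min_width=11, slack=1)
Line 6: ['understand'] (min_width=10, slack=2)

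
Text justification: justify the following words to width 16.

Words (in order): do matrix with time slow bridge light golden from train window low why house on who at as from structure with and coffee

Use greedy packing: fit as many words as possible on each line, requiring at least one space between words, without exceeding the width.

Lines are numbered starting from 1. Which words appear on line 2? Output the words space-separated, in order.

Line 1: ['do', 'matrix', 'with'] (min_width=14, slack=2)
Line 2: ['time', 'slow', 'bridge'] (min_width=16, slack=0)
Line 3: ['light', 'golden'] (min_width=12, slack=4)
Line 4: ['from', 'train'] (min_width=10, slack=6)
Line 5: ['window', 'low', 'why'] (min_width=14, slack=2)
Line 6: ['house', 'on', 'who', 'at'] (min_width=15, slack=1)
Line 7: ['as', 'from'] (min_width=7, slack=9)
Line 8: ['structure', 'with'] (min_width=14, slack=2)
Line 9: ['and', 'coffee'] (min_width=10, slack=6)

Answer: time slow bridge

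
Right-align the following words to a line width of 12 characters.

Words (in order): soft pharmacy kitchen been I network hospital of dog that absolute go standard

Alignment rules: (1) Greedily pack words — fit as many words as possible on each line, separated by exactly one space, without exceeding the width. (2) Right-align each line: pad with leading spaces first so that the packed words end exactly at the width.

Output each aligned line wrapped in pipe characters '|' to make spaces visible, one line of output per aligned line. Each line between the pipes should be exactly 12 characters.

Line 1: ['soft'] (min_width=4, slack=8)
Line 2: ['pharmacy'] (min_width=8, slack=4)
Line 3: ['kitchen', 'been'] (min_width=12, slack=0)
Line 4: ['I', 'network'] (min_width=9, slack=3)
Line 5: ['hospital', 'of'] (min_width=11, slack=1)
Line 6: ['dog', 'that'] (min_width=8, slack=4)
Line 7: ['absolute', 'go'] (min_width=11, slack=1)
Line 8: ['standard'] (min_width=8, slack=4)

Answer: |        soft|
|    pharmacy|
|kitchen been|
|   I network|
| hospital of|
|    dog that|
| absolute go|
|    standard|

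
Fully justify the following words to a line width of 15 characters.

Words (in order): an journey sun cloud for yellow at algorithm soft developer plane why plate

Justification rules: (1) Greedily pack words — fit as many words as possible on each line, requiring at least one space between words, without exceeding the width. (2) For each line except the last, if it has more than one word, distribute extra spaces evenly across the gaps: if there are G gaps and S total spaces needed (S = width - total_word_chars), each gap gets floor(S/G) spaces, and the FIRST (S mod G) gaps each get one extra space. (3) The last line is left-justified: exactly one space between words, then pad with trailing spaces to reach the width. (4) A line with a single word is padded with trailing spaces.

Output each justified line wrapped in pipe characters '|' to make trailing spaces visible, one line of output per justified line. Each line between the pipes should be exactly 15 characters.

Answer: |an  journey sun|
|cloud       for|
|yellow       at|
|algorithm  soft|
|developer plane|
|why plate      |

Derivation:
Line 1: ['an', 'journey', 'sun'] (min_width=14, slack=1)
Line 2: ['cloud', 'for'] (min_width=9, slack=6)
Line 3: ['yellow', 'at'] (min_width=9, slack=6)
Line 4: ['algorithm', 'soft'] (min_width=14, slack=1)
Line 5: ['developer', 'plane'] (min_width=15, slack=0)
Line 6: ['why', 'plate'] (min_width=9, slack=6)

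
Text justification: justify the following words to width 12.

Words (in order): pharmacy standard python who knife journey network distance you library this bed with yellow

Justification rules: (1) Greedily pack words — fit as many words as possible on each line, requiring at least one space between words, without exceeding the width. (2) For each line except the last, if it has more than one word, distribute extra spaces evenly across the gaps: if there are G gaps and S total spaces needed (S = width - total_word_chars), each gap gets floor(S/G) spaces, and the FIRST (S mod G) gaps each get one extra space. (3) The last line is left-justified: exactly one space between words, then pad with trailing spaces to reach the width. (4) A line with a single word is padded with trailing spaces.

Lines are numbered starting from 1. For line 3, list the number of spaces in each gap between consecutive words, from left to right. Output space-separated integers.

Line 1: ['pharmacy'] (min_width=8, slack=4)
Line 2: ['standard'] (min_width=8, slack=4)
Line 3: ['python', 'who'] (min_width=10, slack=2)
Line 4: ['knife'] (min_width=5, slack=7)
Line 5: ['journey'] (min_width=7, slack=5)
Line 6: ['network'] (min_width=7, slack=5)
Line 7: ['distance', 'you'] (min_width=12, slack=0)
Line 8: ['library', 'this'] (min_width=12, slack=0)
Line 9: ['bed', 'with'] (min_width=8, slack=4)
Line 10: ['yellow'] (min_width=6, slack=6)

Answer: 3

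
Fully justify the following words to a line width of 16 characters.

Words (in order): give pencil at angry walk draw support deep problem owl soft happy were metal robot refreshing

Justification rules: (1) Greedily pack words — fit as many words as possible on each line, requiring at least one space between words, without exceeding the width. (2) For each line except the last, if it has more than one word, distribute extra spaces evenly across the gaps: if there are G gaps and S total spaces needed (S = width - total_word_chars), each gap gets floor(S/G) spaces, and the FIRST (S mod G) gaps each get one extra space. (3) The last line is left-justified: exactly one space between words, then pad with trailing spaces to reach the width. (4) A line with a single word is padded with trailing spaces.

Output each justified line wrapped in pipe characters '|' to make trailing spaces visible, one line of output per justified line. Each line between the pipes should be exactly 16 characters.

Answer: |give  pencil  at|
|angry  walk draw|
|support     deep|
|problem owl soft|
|happy were metal|
|robot refreshing|

Derivation:
Line 1: ['give', 'pencil', 'at'] (min_width=14, slack=2)
Line 2: ['angry', 'walk', 'draw'] (min_width=15, slack=1)
Line 3: ['support', 'deep'] (min_width=12, slack=4)
Line 4: ['problem', 'owl', 'soft'] (min_width=16, slack=0)
Line 5: ['happy', 'were', 'metal'] (min_width=16, slack=0)
Line 6: ['robot', 'refreshing'] (min_width=16, slack=0)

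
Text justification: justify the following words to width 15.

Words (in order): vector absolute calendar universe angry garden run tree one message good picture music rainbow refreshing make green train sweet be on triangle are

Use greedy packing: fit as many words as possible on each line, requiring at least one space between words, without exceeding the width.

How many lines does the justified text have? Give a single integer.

Line 1: ['vector', 'absolute'] (min_width=15, slack=0)
Line 2: ['calendar'] (min_width=8, slack=7)
Line 3: ['universe', 'angry'] (min_width=14, slack=1)
Line 4: ['garden', 'run', 'tree'] (min_width=15, slack=0)
Line 5: ['one', 'message'] (min_width=11, slack=4)
Line 6: ['good', 'picture'] (min_width=12, slack=3)
Line 7: ['music', 'rainbow'] (min_width=13, slack=2)
Line 8: ['refreshing', 'make'] (min_width=15, slack=0)
Line 9: ['green', 'train'] (min_width=11, slack=4)
Line 10: ['sweet', 'be', 'on'] (min_width=11, slack=4)
Line 11: ['triangle', 'are'] (min_width=12, slack=3)
Total lines: 11

Answer: 11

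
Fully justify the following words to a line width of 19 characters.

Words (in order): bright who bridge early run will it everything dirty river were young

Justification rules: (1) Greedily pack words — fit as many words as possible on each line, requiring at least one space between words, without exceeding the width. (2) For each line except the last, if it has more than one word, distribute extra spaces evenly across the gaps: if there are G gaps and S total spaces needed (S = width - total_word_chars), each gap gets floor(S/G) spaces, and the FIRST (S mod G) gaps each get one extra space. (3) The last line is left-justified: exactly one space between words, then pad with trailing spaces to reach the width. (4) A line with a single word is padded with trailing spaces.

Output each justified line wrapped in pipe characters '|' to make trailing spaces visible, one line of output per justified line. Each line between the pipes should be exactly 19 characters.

Line 1: ['bright', 'who', 'bridge'] (min_width=17, slack=2)
Line 2: ['early', 'run', 'will', 'it'] (min_width=17, slack=2)
Line 3: ['everything', 'dirty'] (min_width=16, slack=3)
Line 4: ['river', 'were', 'young'] (min_width=16, slack=3)

Answer: |bright  who  bridge|
|early  run  will it|
|everything    dirty|
|river were young   |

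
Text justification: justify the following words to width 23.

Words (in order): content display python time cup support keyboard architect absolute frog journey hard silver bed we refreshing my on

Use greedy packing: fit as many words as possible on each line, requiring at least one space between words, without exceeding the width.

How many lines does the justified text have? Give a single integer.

Line 1: ['content', 'display', 'python'] (min_width=22, slack=1)
Line 2: ['time', 'cup', 'support'] (min_width=16, slack=7)
Line 3: ['keyboard', 'architect'] (min_width=18, slack=5)
Line 4: ['absolute', 'frog', 'journey'] (min_width=21, slack=2)
Line 5: ['hard', 'silver', 'bed', 'we'] (min_width=18, slack=5)
Line 6: ['refreshing', 'my', 'on'] (min_width=16, slack=7)
Total lines: 6

Answer: 6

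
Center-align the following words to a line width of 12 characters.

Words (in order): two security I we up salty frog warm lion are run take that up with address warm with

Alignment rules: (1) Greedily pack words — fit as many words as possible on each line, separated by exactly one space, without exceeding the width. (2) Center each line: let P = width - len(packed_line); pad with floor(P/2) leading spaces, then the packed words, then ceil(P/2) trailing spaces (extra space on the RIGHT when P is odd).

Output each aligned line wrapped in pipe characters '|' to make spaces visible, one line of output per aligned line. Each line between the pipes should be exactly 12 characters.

Answer: |two security|
|  I we up   |
| salty frog |
| warm lion  |
|are run take|
|that up with|
|address warm|
|    with    |

Derivation:
Line 1: ['two', 'security'] (min_width=12, slack=0)
Line 2: ['I', 'we', 'up'] (min_width=7, slack=5)
Line 3: ['salty', 'frog'] (min_width=10, slack=2)
Line 4: ['warm', 'lion'] (min_width=9, slack=3)
Line 5: ['are', 'run', 'take'] (min_width=12, slack=0)
Line 6: ['that', 'up', 'with'] (min_width=12, slack=0)
Line 7: ['address', 'warm'] (min_width=12, slack=0)
Line 8: ['with'] (min_width=4, slack=8)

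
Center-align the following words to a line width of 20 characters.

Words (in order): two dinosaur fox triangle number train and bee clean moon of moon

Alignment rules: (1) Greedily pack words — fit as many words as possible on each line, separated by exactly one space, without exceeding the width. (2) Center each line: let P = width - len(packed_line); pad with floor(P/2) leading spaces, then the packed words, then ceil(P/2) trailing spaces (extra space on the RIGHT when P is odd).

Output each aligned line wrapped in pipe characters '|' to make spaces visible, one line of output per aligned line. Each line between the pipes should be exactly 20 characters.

Answer: |  two dinosaur fox  |
|  triangle number   |
|train and bee clean |
|    moon of moon    |

Derivation:
Line 1: ['two', 'dinosaur', 'fox'] (min_width=16, slack=4)
Line 2: ['triangle', 'number'] (min_width=15, slack=5)
Line 3: ['train', 'and', 'bee', 'clean'] (min_width=19, slack=1)
Line 4: ['moon', 'of', 'moon'] (min_width=12, slack=8)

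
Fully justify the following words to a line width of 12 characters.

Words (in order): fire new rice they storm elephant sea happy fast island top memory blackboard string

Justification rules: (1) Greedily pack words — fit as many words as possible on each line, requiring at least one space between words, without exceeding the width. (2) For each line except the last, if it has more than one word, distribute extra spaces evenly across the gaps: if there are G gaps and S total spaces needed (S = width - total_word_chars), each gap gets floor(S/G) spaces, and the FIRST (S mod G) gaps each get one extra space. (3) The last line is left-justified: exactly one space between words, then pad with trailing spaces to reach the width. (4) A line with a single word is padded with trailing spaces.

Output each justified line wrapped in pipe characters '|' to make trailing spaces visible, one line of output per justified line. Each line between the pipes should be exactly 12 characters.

Answer: |fire     new|
|rice    they|
|storm       |
|elephant sea|
|happy   fast|
|island   top|
|memory      |
|blackboard  |
|string      |

Derivation:
Line 1: ['fire', 'new'] (min_width=8, slack=4)
Line 2: ['rice', 'they'] (min_width=9, slack=3)
Line 3: ['storm'] (min_width=5, slack=7)
Line 4: ['elephant', 'sea'] (min_width=12, slack=0)
Line 5: ['happy', 'fast'] (min_width=10, slack=2)
Line 6: ['island', 'top'] (min_width=10, slack=2)
Line 7: ['memory'] (min_width=6, slack=6)
Line 8: ['blackboard'] (min_width=10, slack=2)
Line 9: ['string'] (min_width=6, slack=6)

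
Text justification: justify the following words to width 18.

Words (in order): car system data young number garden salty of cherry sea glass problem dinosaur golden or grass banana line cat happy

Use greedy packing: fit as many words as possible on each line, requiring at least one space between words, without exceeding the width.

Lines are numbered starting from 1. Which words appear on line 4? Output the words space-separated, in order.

Answer: cherry sea glass

Derivation:
Line 1: ['car', 'system', 'data'] (min_width=15, slack=3)
Line 2: ['young', 'number'] (min_width=12, slack=6)
Line 3: ['garden', 'salty', 'of'] (min_width=15, slack=3)
Line 4: ['cherry', 'sea', 'glass'] (min_width=16, slack=2)
Line 5: ['problem', 'dinosaur'] (min_width=16, slack=2)
Line 6: ['golden', 'or', 'grass'] (min_width=15, slack=3)
Line 7: ['banana', 'line', 'cat'] (min_width=15, slack=3)
Line 8: ['happy'] (min_width=5, slack=13)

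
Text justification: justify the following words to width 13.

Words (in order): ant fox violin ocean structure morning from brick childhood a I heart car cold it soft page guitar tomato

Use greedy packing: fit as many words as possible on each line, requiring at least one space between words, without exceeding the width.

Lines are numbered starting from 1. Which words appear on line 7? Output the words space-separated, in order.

Answer: heart car

Derivation:
Line 1: ['ant', 'fox'] (min_width=7, slack=6)
Line 2: ['violin', 'ocean'] (min_width=12, slack=1)
Line 3: ['structure'] (min_width=9, slack=4)
Line 4: ['morning', 'from'] (min_width=12, slack=1)
Line 5: ['brick'] (min_width=5, slack=8)
Line 6: ['childhood', 'a', 'I'] (min_width=13, slack=0)
Line 7: ['heart', 'car'] (min_width=9, slack=4)
Line 8: ['cold', 'it', 'soft'] (min_width=12, slack=1)
Line 9: ['page', 'guitar'] (min_width=11, slack=2)
Line 10: ['tomato'] (min_width=6, slack=7)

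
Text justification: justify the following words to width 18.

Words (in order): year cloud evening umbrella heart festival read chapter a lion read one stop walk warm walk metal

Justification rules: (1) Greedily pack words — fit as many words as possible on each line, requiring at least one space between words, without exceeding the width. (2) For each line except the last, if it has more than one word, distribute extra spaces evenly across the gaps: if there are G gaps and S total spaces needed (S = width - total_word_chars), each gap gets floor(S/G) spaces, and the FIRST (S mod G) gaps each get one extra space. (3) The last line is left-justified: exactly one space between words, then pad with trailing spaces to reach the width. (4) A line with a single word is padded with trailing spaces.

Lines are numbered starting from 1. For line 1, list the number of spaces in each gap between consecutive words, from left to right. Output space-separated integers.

Line 1: ['year', 'cloud', 'evening'] (min_width=18, slack=0)
Line 2: ['umbrella', 'heart'] (min_width=14, slack=4)
Line 3: ['festival', 'read'] (min_width=13, slack=5)
Line 4: ['chapter', 'a', 'lion'] (min_width=14, slack=4)
Line 5: ['read', 'one', 'stop', 'walk'] (min_width=18, slack=0)
Line 6: ['warm', 'walk', 'metal'] (min_width=15, slack=3)

Answer: 1 1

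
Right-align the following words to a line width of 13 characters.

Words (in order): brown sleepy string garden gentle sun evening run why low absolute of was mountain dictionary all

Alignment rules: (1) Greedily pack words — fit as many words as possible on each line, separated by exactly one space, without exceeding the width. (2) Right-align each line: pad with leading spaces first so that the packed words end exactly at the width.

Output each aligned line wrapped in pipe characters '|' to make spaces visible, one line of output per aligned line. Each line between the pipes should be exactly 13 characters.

Line 1: ['brown', 'sleepy'] (min_width=12, slack=1)
Line 2: ['string', 'garden'] (min_width=13, slack=0)
Line 3: ['gentle', 'sun'] (min_width=10, slack=3)
Line 4: ['evening', 'run'] (min_width=11, slack=2)
Line 5: ['why', 'low'] (min_width=7, slack=6)
Line 6: ['absolute', 'of'] (min_width=11, slack=2)
Line 7: ['was', 'mountain'] (min_width=12, slack=1)
Line 8: ['dictionary'] (min_width=10, slack=3)
Line 9: ['all'] (min_width=3, slack=10)

Answer: | brown sleepy|
|string garden|
|   gentle sun|
|  evening run|
|      why low|
|  absolute of|
| was mountain|
|   dictionary|
|          all|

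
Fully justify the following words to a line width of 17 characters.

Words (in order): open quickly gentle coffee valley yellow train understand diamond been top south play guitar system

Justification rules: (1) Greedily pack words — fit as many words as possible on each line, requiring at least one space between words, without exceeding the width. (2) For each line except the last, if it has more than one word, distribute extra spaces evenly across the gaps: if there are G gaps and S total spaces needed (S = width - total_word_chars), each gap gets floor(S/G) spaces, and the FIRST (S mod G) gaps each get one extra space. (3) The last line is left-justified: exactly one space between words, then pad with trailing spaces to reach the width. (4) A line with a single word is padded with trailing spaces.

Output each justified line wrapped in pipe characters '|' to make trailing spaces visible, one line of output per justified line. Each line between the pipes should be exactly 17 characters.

Answer: |open      quickly|
|gentle     coffee|
|valley     yellow|
|train  understand|
|diamond  been top|
|south play guitar|
|system           |

Derivation:
Line 1: ['open', 'quickly'] (min_width=12, slack=5)
Line 2: ['gentle', 'coffee'] (min_width=13, slack=4)
Line 3: ['valley', 'yellow'] (min_width=13, slack=4)
Line 4: ['train', 'understand'] (min_width=16, slack=1)
Line 5: ['diamond', 'been', 'top'] (min_width=16, slack=1)
Line 6: ['south', 'play', 'guitar'] (min_width=17, slack=0)
Line 7: ['system'] (min_width=6, slack=11)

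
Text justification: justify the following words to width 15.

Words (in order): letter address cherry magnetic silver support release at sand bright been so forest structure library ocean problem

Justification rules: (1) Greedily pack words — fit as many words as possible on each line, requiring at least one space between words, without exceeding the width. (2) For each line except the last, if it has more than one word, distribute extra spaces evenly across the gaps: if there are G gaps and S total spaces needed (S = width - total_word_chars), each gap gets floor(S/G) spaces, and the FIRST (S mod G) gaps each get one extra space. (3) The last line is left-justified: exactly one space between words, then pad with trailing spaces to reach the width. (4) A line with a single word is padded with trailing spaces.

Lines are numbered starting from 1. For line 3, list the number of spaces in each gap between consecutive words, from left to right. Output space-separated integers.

Answer: 2

Derivation:
Line 1: ['letter', 'address'] (min_width=14, slack=1)
Line 2: ['cherry', 'magnetic'] (min_width=15, slack=0)
Line 3: ['silver', 'support'] (min_width=14, slack=1)
Line 4: ['release', 'at', 'sand'] (min_width=15, slack=0)
Line 5: ['bright', 'been', 'so'] (min_width=14, slack=1)
Line 6: ['forest'] (min_width=6, slack=9)
Line 7: ['structure'] (min_width=9, slack=6)
Line 8: ['library', 'ocean'] (min_width=13, slack=2)
Line 9: ['problem'] (min_width=7, slack=8)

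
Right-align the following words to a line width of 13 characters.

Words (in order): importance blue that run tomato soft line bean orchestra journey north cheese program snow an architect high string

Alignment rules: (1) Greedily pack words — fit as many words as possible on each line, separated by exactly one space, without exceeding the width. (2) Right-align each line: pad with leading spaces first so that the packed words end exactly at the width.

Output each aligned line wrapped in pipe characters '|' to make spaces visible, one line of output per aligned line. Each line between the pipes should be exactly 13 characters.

Line 1: ['importance'] (min_width=10, slack=3)
Line 2: ['blue', 'that', 'run'] (min_width=13, slack=0)
Line 3: ['tomato', 'soft'] (min_width=11, slack=2)
Line 4: ['line', 'bean'] (min_width=9, slack=4)
Line 5: ['orchestra'] (min_width=9, slack=4)
Line 6: ['journey', 'north'] (min_width=13, slack=0)
Line 7: ['cheese'] (min_width=6, slack=7)
Line 8: ['program', 'snow'] (min_width=12, slack=1)
Line 9: ['an', 'architect'] (min_width=12, slack=1)
Line 10: ['high', 'string'] (min_width=11, slack=2)

Answer: |   importance|
|blue that run|
|  tomato soft|
|    line bean|
|    orchestra|
|journey north|
|       cheese|
| program snow|
| an architect|
|  high string|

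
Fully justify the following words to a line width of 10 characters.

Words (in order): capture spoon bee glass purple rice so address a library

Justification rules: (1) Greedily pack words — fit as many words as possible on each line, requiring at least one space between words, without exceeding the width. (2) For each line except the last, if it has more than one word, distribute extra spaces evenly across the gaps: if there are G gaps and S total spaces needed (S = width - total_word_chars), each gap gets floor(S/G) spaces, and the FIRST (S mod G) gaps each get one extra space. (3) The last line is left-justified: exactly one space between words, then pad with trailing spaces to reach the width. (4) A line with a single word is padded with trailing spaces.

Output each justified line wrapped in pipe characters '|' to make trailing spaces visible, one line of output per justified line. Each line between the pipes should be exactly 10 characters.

Answer: |capture   |
|spoon  bee|
|glass     |
|purple    |
|rice    so|
|address  a|
|library   |

Derivation:
Line 1: ['capture'] (min_width=7, slack=3)
Line 2: ['spoon', 'bee'] (min_width=9, slack=1)
Line 3: ['glass'] (min_width=5, slack=5)
Line 4: ['purple'] (min_width=6, slack=4)
Line 5: ['rice', 'so'] (min_width=7, slack=3)
Line 6: ['address', 'a'] (min_width=9, slack=1)
Line 7: ['library'] (min_width=7, slack=3)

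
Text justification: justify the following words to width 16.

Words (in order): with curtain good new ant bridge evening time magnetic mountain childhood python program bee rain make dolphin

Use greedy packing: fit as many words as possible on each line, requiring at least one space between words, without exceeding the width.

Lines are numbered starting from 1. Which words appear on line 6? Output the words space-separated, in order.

Answer: childhood python

Derivation:
Line 1: ['with', 'curtain'] (min_width=12, slack=4)
Line 2: ['good', 'new', 'ant'] (min_width=12, slack=4)
Line 3: ['bridge', 'evening'] (min_width=14, slack=2)
Line 4: ['time', 'magnetic'] (min_width=13, slack=3)
Line 5: ['mountain'] (min_width=8, slack=8)
Line 6: ['childhood', 'python'] (min_width=16, slack=0)
Line 7: ['program', 'bee', 'rain'] (min_width=16, slack=0)
Line 8: ['make', 'dolphin'] (min_width=12, slack=4)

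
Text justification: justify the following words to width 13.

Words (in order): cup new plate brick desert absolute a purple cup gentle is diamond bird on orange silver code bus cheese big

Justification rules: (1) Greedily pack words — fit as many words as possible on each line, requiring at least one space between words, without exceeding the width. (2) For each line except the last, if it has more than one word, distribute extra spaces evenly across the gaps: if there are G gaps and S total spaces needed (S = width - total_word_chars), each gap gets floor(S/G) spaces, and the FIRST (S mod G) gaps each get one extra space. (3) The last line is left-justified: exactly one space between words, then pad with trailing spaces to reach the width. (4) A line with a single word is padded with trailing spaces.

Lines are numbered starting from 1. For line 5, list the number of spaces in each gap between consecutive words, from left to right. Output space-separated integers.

Answer: 5

Derivation:
Line 1: ['cup', 'new', 'plate'] (min_width=13, slack=0)
Line 2: ['brick', 'desert'] (min_width=12, slack=1)
Line 3: ['absolute', 'a'] (min_width=10, slack=3)
Line 4: ['purple', 'cup'] (min_width=10, slack=3)
Line 5: ['gentle', 'is'] (min_width=9, slack=4)
Line 6: ['diamond', 'bird'] (min_width=12, slack=1)
Line 7: ['on', 'orange'] (min_width=9, slack=4)
Line 8: ['silver', 'code'] (min_width=11, slack=2)
Line 9: ['bus', 'cheese'] (min_width=10, slack=3)
Line 10: ['big'] (min_width=3, slack=10)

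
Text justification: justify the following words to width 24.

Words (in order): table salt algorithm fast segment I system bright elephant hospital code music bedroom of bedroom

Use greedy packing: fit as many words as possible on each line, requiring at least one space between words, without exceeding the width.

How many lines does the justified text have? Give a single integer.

Line 1: ['table', 'salt', 'algorithm'] (min_width=20, slack=4)
Line 2: ['fast', 'segment', 'I', 'system'] (min_width=21, slack=3)
Line 3: ['bright', 'elephant', 'hospital'] (min_width=24, slack=0)
Line 4: ['code', 'music', 'bedroom', 'of'] (min_width=21, slack=3)
Line 5: ['bedroom'] (min_width=7, slack=17)
Total lines: 5

Answer: 5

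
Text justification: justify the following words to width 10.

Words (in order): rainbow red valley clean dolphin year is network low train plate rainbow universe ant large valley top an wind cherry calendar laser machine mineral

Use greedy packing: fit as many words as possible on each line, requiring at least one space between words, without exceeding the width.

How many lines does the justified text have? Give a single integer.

Line 1: ['rainbow'] (min_width=7, slack=3)
Line 2: ['red', 'valley'] (min_width=10, slack=0)
Line 3: ['clean'] (min_width=5, slack=5)
Line 4: ['dolphin'] (min_width=7, slack=3)
Line 5: ['year', 'is'] (min_width=7, slack=3)
Line 6: ['network'] (min_width=7, slack=3)
Line 7: ['low', 'train'] (min_width=9, slack=1)
Line 8: ['plate'] (min_width=5, slack=5)
Line 9: ['rainbow'] (min_width=7, slack=3)
Line 10: ['universe'] (min_width=8, slack=2)
Line 11: ['ant', 'large'] (min_width=9, slack=1)
Line 12: ['valley', 'top'] (min_width=10, slack=0)
Line 13: ['an', 'wind'] (min_width=7, slack=3)
Line 14: ['cherry'] (min_width=6, slack=4)
Line 15: ['calendar'] (min_width=8, slack=2)
Line 16: ['laser'] (min_width=5, slack=5)
Line 17: ['machine'] (min_width=7, slack=3)
Line 18: ['mineral'] (min_width=7, slack=3)
Total lines: 18

Answer: 18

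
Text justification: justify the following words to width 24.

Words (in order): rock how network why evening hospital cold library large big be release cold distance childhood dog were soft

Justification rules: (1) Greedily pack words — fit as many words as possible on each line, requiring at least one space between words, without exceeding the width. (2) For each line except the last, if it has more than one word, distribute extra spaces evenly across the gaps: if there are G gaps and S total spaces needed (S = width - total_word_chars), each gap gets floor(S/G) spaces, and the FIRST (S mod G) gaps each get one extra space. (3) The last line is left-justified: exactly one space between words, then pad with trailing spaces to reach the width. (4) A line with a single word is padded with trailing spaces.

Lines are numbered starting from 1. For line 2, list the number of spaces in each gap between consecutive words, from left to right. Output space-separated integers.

Line 1: ['rock', 'how', 'network', 'why'] (min_width=20, slack=4)
Line 2: ['evening', 'hospital', 'cold'] (min_width=21, slack=3)
Line 3: ['library', 'large', 'big', 'be'] (min_width=20, slack=4)
Line 4: ['release', 'cold', 'distance'] (min_width=21, slack=3)
Line 5: ['childhood', 'dog', 'were', 'soft'] (min_width=23, slack=1)

Answer: 3 2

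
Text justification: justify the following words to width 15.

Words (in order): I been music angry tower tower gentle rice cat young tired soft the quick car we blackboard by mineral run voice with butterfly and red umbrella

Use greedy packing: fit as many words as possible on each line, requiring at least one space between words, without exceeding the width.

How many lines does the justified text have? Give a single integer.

Line 1: ['I', 'been', 'music'] (min_width=12, slack=3)
Line 2: ['angry', 'tower'] (min_width=11, slack=4)
Line 3: ['tower', 'gentle'] (min_width=12, slack=3)
Line 4: ['rice', 'cat', 'young'] (min_width=14, slack=1)
Line 5: ['tired', 'soft', 'the'] (min_width=14, slack=1)
Line 6: ['quick', 'car', 'we'] (min_width=12, slack=3)
Line 7: ['blackboard', 'by'] (min_width=13, slack=2)
Line 8: ['mineral', 'run'] (min_width=11, slack=4)
Line 9: ['voice', 'with'] (min_width=10, slack=5)
Line 10: ['butterfly', 'and'] (min_width=13, slack=2)
Line 11: ['red', 'umbrella'] (min_width=12, slack=3)
Total lines: 11

Answer: 11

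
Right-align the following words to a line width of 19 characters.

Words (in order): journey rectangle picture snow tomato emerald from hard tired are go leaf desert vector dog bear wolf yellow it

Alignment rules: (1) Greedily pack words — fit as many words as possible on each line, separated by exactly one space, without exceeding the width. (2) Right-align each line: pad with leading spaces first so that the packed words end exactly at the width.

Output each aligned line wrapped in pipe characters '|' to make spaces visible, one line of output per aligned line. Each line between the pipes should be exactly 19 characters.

Answer: |  journey rectangle|
|picture snow tomato|
|  emerald from hard|
|  tired are go leaf|
|  desert vector dog|
|bear wolf yellow it|

Derivation:
Line 1: ['journey', 'rectangle'] (min_width=17, slack=2)
Line 2: ['picture', 'snow', 'tomato'] (min_width=19, slack=0)
Line 3: ['emerald', 'from', 'hard'] (min_width=17, slack=2)
Line 4: ['tired', 'are', 'go', 'leaf'] (min_width=17, slack=2)
Line 5: ['desert', 'vector', 'dog'] (min_width=17, slack=2)
Line 6: ['bear', 'wolf', 'yellow', 'it'] (min_width=19, slack=0)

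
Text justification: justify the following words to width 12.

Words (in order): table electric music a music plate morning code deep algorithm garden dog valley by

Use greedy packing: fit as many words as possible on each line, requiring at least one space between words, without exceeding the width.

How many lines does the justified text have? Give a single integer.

Line 1: ['table'] (min_width=5, slack=7)
Line 2: ['electric'] (min_width=8, slack=4)
Line 3: ['music', 'a'] (min_width=7, slack=5)
Line 4: ['music', 'plate'] (min_width=11, slack=1)
Line 5: ['morning', 'code'] (min_width=12, slack=0)
Line 6: ['deep'] (min_width=4, slack=8)
Line 7: ['algorithm'] (min_width=9, slack=3)
Line 8: ['garden', 'dog'] (min_width=10, slack=2)
Line 9: ['valley', 'by'] (min_width=9, slack=3)
Total lines: 9

Answer: 9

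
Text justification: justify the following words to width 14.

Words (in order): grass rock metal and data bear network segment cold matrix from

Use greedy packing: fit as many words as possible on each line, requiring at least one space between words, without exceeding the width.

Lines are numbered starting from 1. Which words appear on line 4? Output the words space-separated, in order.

Line 1: ['grass', 'rock'] (min_width=10, slack=4)
Line 2: ['metal', 'and', 'data'] (min_width=14, slack=0)
Line 3: ['bear', 'network'] (min_width=12, slack=2)
Line 4: ['segment', 'cold'] (min_width=12, slack=2)
Line 5: ['matrix', 'from'] (min_width=11, slack=3)

Answer: segment cold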